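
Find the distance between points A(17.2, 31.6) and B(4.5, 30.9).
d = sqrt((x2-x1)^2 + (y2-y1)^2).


dx = 4.5 - 17.2 = -12.7
dy = 30.9 - 31.6 = -0.7
d = sqrt(161.29 + 0.49) = sqrt(161.78) = 12.7193

12.7193


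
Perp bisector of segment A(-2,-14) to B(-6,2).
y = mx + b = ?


Midpoint = (-4, -6)
Slope of AB = dy/dx = 16/(-4) = -4.0000
Perp slope = -dx/dy = 4/16 = 0.2500
b = My - (perp slope)*Mx = -6 + (-4*(-4))/16 = -6 + 1.0000 = -5.0000

y = 0.2500x - 5.0000


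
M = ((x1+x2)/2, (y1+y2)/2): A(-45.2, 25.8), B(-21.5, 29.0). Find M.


Mx = (-45.2 - 21.5)/2 = -66.7/2 = -33.3500
My = (25.8 + 29.0)/2 = 54.8/2 = 27.4000

(-33.3500, 27.4000)


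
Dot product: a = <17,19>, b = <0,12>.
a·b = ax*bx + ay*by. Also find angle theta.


a·b = 17*0 + 19*12 = 0 + 228 = 228
|a| = sqrt(289+361) = 25.4951
|b| = sqrt(0+144) = 12.0000
cos(theta) = 228/(sqrt(650)*sqrt(144)) = 228/sqrt(93600) = 0.745241
theta = arccos(228/sqrt(93600)) = 41.8202 degrees

a·b = 228, theta = 41.8202 deg


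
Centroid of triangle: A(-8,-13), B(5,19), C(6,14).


Gx = (-8+5+6)/3 = 3/3 = 1.0000
Gy = (-13+19+14)/3 = 20/3 = 6.6667

G = (1.0000, 6.6667)


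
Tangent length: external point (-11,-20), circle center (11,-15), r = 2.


d = sqrt((-11-11)^2 + (-20+ 15)^2) = sqrt(484+25) = 22.5610
L = sqrt(509.0000 - 4) = sqrt(505.0000) = 22.4722

22.4722


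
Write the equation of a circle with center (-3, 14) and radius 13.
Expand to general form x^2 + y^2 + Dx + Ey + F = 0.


(x+ 3)^2 + (y-14)^2 = 13^2
D = -2h = 6, E = -2k = -28
F = h^2+k^2-r^2 = 9+196-169 = 36

x^2 + y^2 + 6x - 28y + 36 = 0


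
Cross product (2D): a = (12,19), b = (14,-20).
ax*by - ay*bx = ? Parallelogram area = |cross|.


cross = 12*(-20) - 19*14 = -240 - 266 = -506
Parallelogram area = |-506| = 506

cross = -506, parallelogram area = 506


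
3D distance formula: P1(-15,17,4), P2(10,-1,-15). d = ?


dx=25, dy=-18, dz=-19
d = sqrt(625+324+361) = sqrt(1310) = 36.1939

36.1939


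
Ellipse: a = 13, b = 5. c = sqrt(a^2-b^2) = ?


c^2 = 13^2 - 5^2 = 169 - 25 = 144
c = sqrt(144) = 12.0000

c = 12.0000


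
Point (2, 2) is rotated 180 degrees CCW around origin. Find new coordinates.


cos(180) = -1, sin(180) = 0
x' = 2*(-1) - 2*0 = -2
y' = 2*0 + 2*(-1) = -2

(-2, -2)


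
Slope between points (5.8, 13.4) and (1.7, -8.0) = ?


dy = -8.0 - 13.4 = -21.4
dx = 1.7 - 5.8 = -4.1
m = -21.4/(-4.1) = 5.2195

m = 5.2195


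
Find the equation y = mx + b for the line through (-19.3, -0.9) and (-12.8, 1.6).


m = (2.5)/(6.5) = 0.3846
b = y1 - m*x1 = -0.9 - (2.5*(-19.3))/(6.5) = -0.9 + 7.4231 = 6.5231

y = 0.3846x + 6.5231


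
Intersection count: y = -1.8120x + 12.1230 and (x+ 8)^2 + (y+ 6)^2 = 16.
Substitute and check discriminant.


Substitute y = -1.8120x + 12.1230: (x+ 8)^2 + (-1.8120x+12.1230+ 6)^2 = 16
Expand to Ax^2 + Bx + C = 0, where b-k = 18.123
A = 1+m^2 = 4.283344
B = 2(m(b-k) - h) = 2(-1.8120*18.123 + 8) = -49.677752
C = h^2 + (b-k)^2 - r^2 = 64 + 328.443129 - 16 = 376.443129
disc = B^2-4AC = 2467.8790 - 6449.7417 = -3981.8627
disc < 0

0 intersection points


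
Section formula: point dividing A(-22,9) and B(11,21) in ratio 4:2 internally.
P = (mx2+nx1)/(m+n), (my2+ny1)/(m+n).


Px = (4*11 + 2*(-22))/6 = 0/6 = 0
Py = (4*21 + 2*9)/6 = 102/6 = 17.0000

P = (0, 17.0000)


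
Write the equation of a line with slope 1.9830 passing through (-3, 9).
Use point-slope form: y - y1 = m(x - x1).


y - 9 = 1.9830(x + 3)
y = 1.9830x + 9 - 1.9830*(-3)
y = 1.9830x + 14.9490

y = 1.9830x + 14.9490


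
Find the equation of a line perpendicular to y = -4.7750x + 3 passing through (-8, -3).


Perpendicular slope = -1/m1 = -1/(-4.7750) = 0.2094
b2 = y0 - m2*x0 = -3 - 8/(-4.7750) = -3 + 1.6754 = -1.3246

y = 0.2094x - 1.3246


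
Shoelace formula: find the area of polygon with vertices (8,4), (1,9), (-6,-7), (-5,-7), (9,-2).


sum(xi*y_{i+1}) = 8*9 + 1*(-7) - 6*(-7) - 5*(-2) + 9*4 = 153
sum(yi*x_{i+1}) = 4*1 + 9*(-6) - 7*(-5) - 7*9 - 2*8 = -94
Area = |153 + 94|/2 = 247/2 = 123.5000

123.5000 sq units


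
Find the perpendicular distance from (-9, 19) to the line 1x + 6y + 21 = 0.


|1*(-9) + 6*19 + 21| = |126| = 126
sqrt(1 + 36) = sqrt(37) = 6.0828
d = 126/sqrt(37) = 20.7143

20.7143


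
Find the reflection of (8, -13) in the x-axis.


Reflection rule for x-axis: (x, -y)
(8, -13) -> (8, 13)

(8, 13)


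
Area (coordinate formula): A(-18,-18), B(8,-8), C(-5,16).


-18*(-8-16) = 432
8*(16+ 18) = 272
-5*(-18+ 8) = 50
sum = 754
Area = |754|/2 = 377.0000

377.0000 sq units


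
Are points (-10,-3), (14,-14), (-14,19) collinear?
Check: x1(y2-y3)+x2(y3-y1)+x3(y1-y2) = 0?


-10*(-14-19) + 14*(19+ 3) - 14*(-3+ 14)
= 330 + 308 - 154 = 484

No, not collinear (determinant = 484)


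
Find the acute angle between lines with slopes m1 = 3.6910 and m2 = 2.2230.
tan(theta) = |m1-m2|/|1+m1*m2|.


m1-m2 = 1.468
1+m1*m2 = 9.205093
tan(theta) = |1.468/9.205093| = 0.159477
theta = arctan(|1.468/9.205093|) = 9.0611 degrees (acute angle)

9.0611 degrees


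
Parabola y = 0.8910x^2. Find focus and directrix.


a = 0.8910
1/(4a) = 0.2806
Focus = (0, 0.2806)
Directrix: y = -0.2806

Focus = (0, 0.2806), Directrix: y = -0.2806


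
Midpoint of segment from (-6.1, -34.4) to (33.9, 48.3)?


Mx = (-6.1 + 33.9)/2 = 27.8/2 = 13.9000
My = (-34.4 + 48.3)/2 = 13.9/2 = 6.9500

(13.9000, 6.9500)


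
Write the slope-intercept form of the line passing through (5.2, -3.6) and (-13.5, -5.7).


m = (-2.1)/(-18.7) = 0.1123
b = y1 - m*x1 = -3.6 - (-2.1*5.2)/(-18.7) = -3.6 - 0.5840 = -4.1840

y = 0.1123x - 4.1840


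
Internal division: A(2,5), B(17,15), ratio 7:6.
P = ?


Px = (7*17 + 6*2)/13 = 131/13 = 10.0769
Py = (7*15 + 6*5)/13 = 135/13 = 10.3846

P = (10.0769, 10.3846)


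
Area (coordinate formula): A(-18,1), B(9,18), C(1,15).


-18*(18-15) = -54
9*(15-1) = 126
1*(1-18) = -17
sum = 55
Area = |55|/2 = 27.5000

27.5000 sq units


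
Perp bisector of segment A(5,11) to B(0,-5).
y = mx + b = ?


Midpoint = (2.5, 3)
Slope of AB = dy/dx = -16/(-5) = 3.2000
Perp slope = -dx/dy = -5/16 = -0.3125
b = My - (perp slope)*Mx = 3 + (-5*2.5)/(-16) = 3 + 0.7812 = 3.7812

y = -0.3125x + 3.7812


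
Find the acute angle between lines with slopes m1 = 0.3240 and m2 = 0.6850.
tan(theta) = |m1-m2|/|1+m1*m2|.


m1-m2 = -0.361
1+m1*m2 = 1.22194
tan(theta) = |-0.361/1.22194| = 0.295432
theta = arctan(|-0.361/1.22194|) = 16.4588 degrees (acute angle)

16.4588 degrees


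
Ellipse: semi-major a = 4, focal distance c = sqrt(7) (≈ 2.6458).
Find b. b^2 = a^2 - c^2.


b^2 = 4^2 - (sqrt(7))^2 = 16 - 7 = 9
b = sqrt(9) = 3

b = 3


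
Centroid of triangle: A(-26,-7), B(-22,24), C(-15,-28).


Gx = (-26- 22- 15)/3 = -63/3 = -21.0000
Gy = (-7+24- 28)/3 = -11/3 = -3.6667

G = (-21.0000, -3.6667)


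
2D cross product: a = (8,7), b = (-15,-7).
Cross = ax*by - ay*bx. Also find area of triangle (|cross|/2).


cross = 8*(-7) - 7*(-15) = -56 + 105 = 49
Triangle area = |49|/2 = 49/2 = 24.5000

cross = 49, triangle area = 24.5000


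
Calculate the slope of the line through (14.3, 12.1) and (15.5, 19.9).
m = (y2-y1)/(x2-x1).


dy = 19.9 - 12.1 = 7.8
dx = 15.5 - 14.3 = 1.2
m = 7.8/1.2 = 6.5000

m = 6.5000


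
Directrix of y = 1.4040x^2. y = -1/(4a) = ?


a = 1.4040
1/(4a) = 0.1781
directrix: y = -0.1781 = -0.1781

y = -0.1781


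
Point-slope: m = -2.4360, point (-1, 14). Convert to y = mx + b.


y - 14 = -2.4360(x + 1)
y = -2.4360x + 14 + 2.4360*(-1)
y = -2.4360x + 11.5640

y = -2.4360x + 11.5640


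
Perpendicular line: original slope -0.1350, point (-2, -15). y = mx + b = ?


Perpendicular slope = -1/m1 = -1/(-0.1350) = 7.4074
b2 = y0 - m2*x0 = -15 - 2/(-0.1350) = -15 + 14.8148 = -0.1852

y = 7.4074x - 0.1852


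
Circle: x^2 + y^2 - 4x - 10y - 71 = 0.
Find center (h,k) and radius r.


h = -D/2 = 4/2 = 2
k = -E/2 = 10/2 = 5
r^2 = h^2 + k^2 - F = 4 + 25 + 71 = 100
r = 10

Center (2, 5), radius = 10


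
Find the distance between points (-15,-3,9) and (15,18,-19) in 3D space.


dx=30, dy=21, dz=-28
d = sqrt(900+441+784) = sqrt(2125) = 46.0977

46.0977


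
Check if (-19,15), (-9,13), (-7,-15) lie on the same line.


-19*(13+ 15) - 9*(-15-15) - 7*(15-13)
= -532 + 270 - 14 = -276

No, not collinear (determinant = -276)


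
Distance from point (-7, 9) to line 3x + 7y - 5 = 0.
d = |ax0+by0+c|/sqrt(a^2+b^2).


|3*(-7) + 7*9 - 5| = |37| = 37
sqrt(9 + 49) = sqrt(58) = 7.6158
d = 37/sqrt(58) = 4.8583

4.8583


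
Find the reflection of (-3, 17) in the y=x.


Reflection rule for y=x: (y, x)
(-3, 17) -> (17, -3)

(17, -3)


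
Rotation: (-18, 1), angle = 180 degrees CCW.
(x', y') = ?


cos(180) = -1, sin(180) = 0
x' = -18*(-1) - 1*0 = 18
y' = -18*0 + 1*(-1) = -1

(18, -1)


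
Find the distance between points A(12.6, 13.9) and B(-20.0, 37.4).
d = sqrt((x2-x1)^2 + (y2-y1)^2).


dx = -20.0 - 12.6 = -32.6
dy = 37.4 - 13.9 = 23.5
d = sqrt(1062.76 + 552.25) = sqrt(1615.01) = 40.1872

40.1872


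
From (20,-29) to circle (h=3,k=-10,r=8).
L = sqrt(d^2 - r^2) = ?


d = sqrt((20-3)^2 + (-29+ 10)^2) = sqrt(289+361) = 25.4951
L = sqrt(650.0000 - 64) = sqrt(586.0000) = 24.2074

24.2074


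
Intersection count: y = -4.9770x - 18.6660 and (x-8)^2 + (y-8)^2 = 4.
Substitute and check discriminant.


Substitute y = -4.9770x - 18.6660: (x-8)^2 + (-4.9770x- 18.6660-8)^2 = 4
Expand to Ax^2 + Bx + C = 0, where b-k = -26.666
A = 1+m^2 = 25.770529
B = 2(m(b-k) - h) = 2(-4.9770*(-26.666) - 8) = 249.433364
C = h^2 + (b-k)^2 - r^2 = 64 + 711.075556 - 4 = 771.075556
disc = B^2-4AC = 62217.0031 - 79484.0999 = -17267.0968
disc < 0

0 intersection points


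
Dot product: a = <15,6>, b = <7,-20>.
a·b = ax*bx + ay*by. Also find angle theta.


a·b = 15*7 + 6*(-20) = 105 - 120 = -15
|a| = sqrt(225+36) = 16.1555
|b| = sqrt(49+400) = 21.1896
cos(theta) = -15/(sqrt(261)*sqrt(449)) = -15/sqrt(117189) = -0.043818
theta = arccos(-15/sqrt(117189)) = 92.5114 degrees

a·b = -15, theta = 92.5114 deg


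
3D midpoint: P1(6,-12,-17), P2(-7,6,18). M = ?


Mx = (6- 7)/2 = -0.5000
My = (-12+6)/2 = -3.0000
Mz = (-17+18)/2 = 0.5000

M = (-0.5000, -3.0000, 0.5000)


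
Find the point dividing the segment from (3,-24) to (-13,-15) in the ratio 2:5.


Px = (2*(-13) + 5*3)/7 = -11/7 = -1.5714
Py = (2*(-15) + 5*(-24))/7 = -150/7 = -21.4286

P = (-1.5714, -21.4286)


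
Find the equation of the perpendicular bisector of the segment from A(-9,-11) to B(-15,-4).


Midpoint = (-12, -7.5)
Slope of AB = dy/dx = 7/(-6) = -1.1667
Perp slope = -dx/dy = 6/7 = 0.8571
b = My - (perp slope)*Mx = -7.5 + (-6*(-12))/7 = -7.5 + 10.2857 = 2.7857

y = 0.8571x + 2.7857


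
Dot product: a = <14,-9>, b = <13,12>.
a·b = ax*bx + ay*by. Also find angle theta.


a·b = 14*13 - 9*12 = 182 - 108 = 74
|a| = sqrt(196+81) = 16.6433
|b| = sqrt(169+144) = 17.6918
cos(theta) = 74/(sqrt(277)*sqrt(313)) = 74/sqrt(86701) = 0.251316
theta = arccos(74/sqrt(86701)) = 75.4446 degrees

a·b = 74, theta = 75.4446 deg


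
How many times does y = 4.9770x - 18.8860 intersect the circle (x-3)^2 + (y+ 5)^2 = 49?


Substitute y = 4.9770x - 18.8860: (x-3)^2 + (4.9770x- 18.8860+ 5)^2 = 49
Expand to Ax^2 + Bx + C = 0, where b-k = -13.886
A = 1+m^2 = 25.770529
B = 2(m(b-k) - h) = 2(4.9770*(-13.886) - 3) = -144.221244
C = h^2 + (b-k)^2 - r^2 = 9 + 192.820996 - 49 = 152.820996
disc = B^2-4AC = 20799.7672 - 15753.1116 = 5046.6556
disc > 0

2 intersection points


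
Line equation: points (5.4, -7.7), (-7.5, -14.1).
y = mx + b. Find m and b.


m = (-6.4)/(-12.9) = 0.4961
b = y1 - m*x1 = -7.7 - (-6.4*5.4)/(-12.9) = -7.7 - 2.6791 = -10.3791

y = 0.4961x - 10.3791


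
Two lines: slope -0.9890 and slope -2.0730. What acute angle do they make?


m1-m2 = 1.084
1+m1*m2 = 3.050197
tan(theta) = |1.084/3.050197| = 0.355387
theta = arctan(|1.084/3.050197|) = 19.5645 degrees (acute angle)

19.5645 degrees


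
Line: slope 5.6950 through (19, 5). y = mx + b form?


y - 5 = 5.6950(x - 19)
y = 5.6950x + 5 - 5.6950*19
y = 5.6950x - 103.2050

y = 5.6950x - 103.2050


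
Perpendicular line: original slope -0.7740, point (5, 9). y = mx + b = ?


Perpendicular slope = -1/m1 = -1/(-0.7740) = 1.2920
b2 = y0 - m2*x0 = 9 + 5/(-0.7740) = 9 - 6.4599 = 2.5401

y = 1.2920x + 2.5401


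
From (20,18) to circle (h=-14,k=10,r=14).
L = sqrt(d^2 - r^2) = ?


d = sqrt((20+ 14)^2 + (18-10)^2) = sqrt(1156+64) = 34.9285
L = sqrt(1220.0000 - 196) = sqrt(1024.0000) = 32.0000

32.0000


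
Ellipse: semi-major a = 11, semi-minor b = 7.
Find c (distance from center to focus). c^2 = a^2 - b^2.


c^2 = 11^2 - 7^2 = 121 - 49 = 72
c = sqrt(72) = 8.4853

c = 8.4853


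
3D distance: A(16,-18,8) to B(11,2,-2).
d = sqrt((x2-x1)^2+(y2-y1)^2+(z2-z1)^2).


dx=-5, dy=20, dz=-10
d = sqrt(25+400+100) = sqrt(525) = 22.9129

22.9129


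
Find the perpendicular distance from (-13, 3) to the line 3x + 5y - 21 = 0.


|3*(-13) + 5*3 - 21| = |-45| = 45
sqrt(9 + 25) = sqrt(34) = 5.8310
d = 45/sqrt(34) = 7.7174

7.7174


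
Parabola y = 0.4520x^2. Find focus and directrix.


a = 0.4520
1/(4a) = 0.5531
Focus = (0, 0.5531)
Directrix: y = -0.5531

Focus = (0, 0.5531), Directrix: y = -0.5531


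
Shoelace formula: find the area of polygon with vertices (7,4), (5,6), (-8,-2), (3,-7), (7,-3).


sum(xi*y_{i+1}) = 7*6 + 5*(-2) - 8*(-7) + 3*(-3) + 7*4 = 107
sum(yi*x_{i+1}) = 4*5 + 6*(-8) - 2*3 - 7*7 - 3*7 = -104
Area = |107 + 104|/2 = 211/2 = 105.5000

105.5000 sq units


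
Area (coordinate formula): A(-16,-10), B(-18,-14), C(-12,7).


-16*(-14-7) = 336
-18*(7+ 10) = -306
-12*(-10+ 14) = -48
sum = -18
Area = |-18|/2 = 9.0000

9.0000 sq units


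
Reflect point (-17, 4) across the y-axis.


Reflection rule for y-axis: (-x, y)
(-17, 4) -> (17, 4)

(17, 4)


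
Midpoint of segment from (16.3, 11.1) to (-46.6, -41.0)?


Mx = (16.3 - 46.6)/2 = -30.3/2 = -15.1500
My = (11.1 - 41.0)/2 = -29.9/2 = -14.9500

(-15.1500, -14.9500)


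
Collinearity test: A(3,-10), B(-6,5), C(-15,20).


3*(5-20) - 6*(20+ 10) - 15*(-10-5)
= -45 - 180 + 225 = 0

Yes, collinear (determinant = 0)


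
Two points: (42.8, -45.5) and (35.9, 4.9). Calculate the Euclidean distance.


dx = 35.9 - 42.8 = -6.9
dy = 4.9 + 45.5 = 50.4
d = sqrt(47.61 + 2540.16) = sqrt(2587.77) = 50.8701

50.8701


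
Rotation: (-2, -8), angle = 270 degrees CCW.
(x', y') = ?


cos(270) = 0, sin(270) = -1
x' = -2*0 + 8*(-1) = -8
y' = -2*(-1) - 8*0 = 2

(-8, 2)


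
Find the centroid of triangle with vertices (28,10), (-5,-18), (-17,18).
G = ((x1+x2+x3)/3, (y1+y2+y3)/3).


Gx = (28- 5- 17)/3 = 6/3 = 2.0000
Gy = (10- 18+18)/3 = 10/3 = 3.3333

G = (2.0000, 3.3333)


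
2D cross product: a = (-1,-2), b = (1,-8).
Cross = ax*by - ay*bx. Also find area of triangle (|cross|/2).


cross = -1*(-8) + 2*1 = 8 + 2 = 10
Triangle area = |10|/2 = 10/2 = 5.0000

cross = 10, triangle area = 5.0000


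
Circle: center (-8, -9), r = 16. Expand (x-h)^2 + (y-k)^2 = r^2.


(x+ 8)^2 + (y+ 9)^2 = 16^2
D = -2h = 16, E = -2k = 18
F = h^2+k^2-r^2 = 64+81-256 = -111

x^2 + y^2 + 16x + 18y - 111 = 0


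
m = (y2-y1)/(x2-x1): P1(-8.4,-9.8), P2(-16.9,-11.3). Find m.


dy = -11.3 + 9.8 = -1.5
dx = -16.9 + 8.4 = -8.5
m = -1.5/(-8.5) = 0.1765

m = 0.1765


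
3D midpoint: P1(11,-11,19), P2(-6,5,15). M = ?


Mx = (11- 6)/2 = 2.5000
My = (-11+5)/2 = -3.0000
Mz = (19+15)/2 = 17.0000

M = (2.5000, -3.0000, 17.0000)


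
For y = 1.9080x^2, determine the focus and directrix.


a = 1.9080
1/(4a) = 0.1310
Focus = (0, 0.1310)
Directrix: y = -0.1310

Focus = (0, 0.1310), Directrix: y = -0.1310


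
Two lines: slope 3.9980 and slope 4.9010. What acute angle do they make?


m1-m2 = -0.903
1+m1*m2 = 20.594198
tan(theta) = |-0.903/20.594198| = 0.043847
theta = arctan(|-0.903/20.594198|) = 2.5107 degrees (acute angle)

2.5107 degrees


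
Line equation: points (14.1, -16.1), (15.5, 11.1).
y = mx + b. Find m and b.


m = (27.2)/(1.4) = 19.4286
b = y1 - m*x1 = -16.1 - (27.2*14.1)/(1.4) = -16.1 - 273.9429 = -290.0429

y = 19.4286x - 290.0429


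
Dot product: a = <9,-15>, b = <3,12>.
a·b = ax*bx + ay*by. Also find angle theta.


a·b = 9*3 - 15*12 = 27 - 180 = -153
|a| = sqrt(81+225) = 17.4929
|b| = sqrt(9+144) = 12.3693
cos(theta) = -153/(sqrt(306)*sqrt(153)) = -153/sqrt(46818) = -0.707107
theta = arccos(-153/sqrt(46818)) = 135.0000 degrees

a·b = -153, theta = 135.0000 deg


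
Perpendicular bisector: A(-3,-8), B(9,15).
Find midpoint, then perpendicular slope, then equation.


Midpoint = (3, 3.5)
Slope of AB = dy/dx = 23/12 = 1.9167
Perp slope = -dx/dy = -12/23 = -0.5217
b = My - (perp slope)*Mx = 3.5 + (12*3)/23 = 3.5 + 1.5652 = 5.0652

y = -0.5217x + 5.0652


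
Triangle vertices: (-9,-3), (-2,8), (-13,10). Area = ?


-9*(8-10) = 18
-2*(10+ 3) = -26
-13*(-3-8) = 143
sum = 135
Area = |135|/2 = 67.5000

67.5000 sq units


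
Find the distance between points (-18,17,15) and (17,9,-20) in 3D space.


dx=35, dy=-8, dz=-35
d = sqrt(1225+64+1225) = sqrt(2514) = 50.1398

50.1398


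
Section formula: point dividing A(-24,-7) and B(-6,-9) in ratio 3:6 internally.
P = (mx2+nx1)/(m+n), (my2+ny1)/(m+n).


Px = (3*(-6) + 6*(-24))/9 = -162/9 = -18.0000
Py = (3*(-9) + 6*(-7))/9 = -69/9 = -7.6667

P = (-18.0000, -7.6667)


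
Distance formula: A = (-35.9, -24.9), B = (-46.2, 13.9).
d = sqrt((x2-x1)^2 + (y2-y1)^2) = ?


dx = -46.2 + 35.9 = -10.3
dy = 13.9 + 24.9 = 38.8
d = sqrt(106.09 + 1505.44) = sqrt(1611.53) = 40.1439

40.1439


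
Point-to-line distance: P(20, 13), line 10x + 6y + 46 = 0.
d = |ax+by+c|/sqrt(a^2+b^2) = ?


|10*20 + 6*13 + 46| = |324| = 324
sqrt(100 + 36) = sqrt(136) = 11.6619
d = 324/sqrt(136) = 27.7828

27.7828


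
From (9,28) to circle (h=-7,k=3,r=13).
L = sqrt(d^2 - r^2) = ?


d = sqrt((9+ 7)^2 + (28-3)^2) = sqrt(256+625) = 29.6816
L = sqrt(881.0000 - 169) = sqrt(712.0000) = 26.6833

26.6833


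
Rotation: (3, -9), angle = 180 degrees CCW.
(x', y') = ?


cos(180) = -1, sin(180) = 0
x' = 3*(-1) + 9*0 = -3
y' = 3*0 - 9*(-1) = 9

(-3, 9)


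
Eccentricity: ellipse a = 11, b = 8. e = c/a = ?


c = sqrt(121-64) = sqrt(57) = 7.5498
e = c/a = sqrt(57)/11 = 0.6863

e = 0.6863


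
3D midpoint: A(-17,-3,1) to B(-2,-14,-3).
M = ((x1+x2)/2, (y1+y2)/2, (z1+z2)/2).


Mx = (-17- 2)/2 = -9.5000
My = (-3- 14)/2 = -8.5000
Mz = (1- 3)/2 = -1.0000

M = (-9.5000, -8.5000, -1.0000)


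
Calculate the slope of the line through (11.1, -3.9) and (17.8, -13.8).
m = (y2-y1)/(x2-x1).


dy = -13.8 + 3.9 = -9.9
dx = 17.8 - 11.1 = 6.7
m = -9.9/6.7 = -1.4776

m = -1.4776


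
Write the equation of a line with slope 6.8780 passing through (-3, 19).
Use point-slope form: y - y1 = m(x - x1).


y - 19 = 6.8780(x + 3)
y = 6.8780x + 19 - 6.8780*(-3)
y = 6.8780x + 39.6340

y = 6.8780x + 39.6340


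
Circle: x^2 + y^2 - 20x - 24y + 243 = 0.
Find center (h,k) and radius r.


h = -D/2 = 20/2 = 10
k = -E/2 = 24/2 = 12
r^2 = h^2 + k^2 - F = 100 + 144 - 243 = 1
r = 1

Center (10, 12), radius = 1


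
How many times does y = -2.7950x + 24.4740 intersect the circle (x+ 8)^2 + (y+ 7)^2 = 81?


Substitute y = -2.7950x + 24.4740: (x+ 8)^2 + (-2.7950x+24.4740+ 7)^2 = 81
Expand to Ax^2 + Bx + C = 0, where b-k = 31.474
A = 1+m^2 = 8.812025
B = 2(m(b-k) - h) = 2(-2.7950*31.474 + 8) = -159.93966
C = h^2 + (b-k)^2 - r^2 = 64 + 990.612676 - 81 = 973.612676
disc = B^2-4AC = 25580.6948 - 34317.9970 = -8737.3022
disc < 0

0 intersection points


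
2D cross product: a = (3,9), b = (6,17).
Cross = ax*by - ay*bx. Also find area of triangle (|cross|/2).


cross = 3*17 - 9*6 = 51 - 54 = -3
Triangle area = |-3|/2 = 3/2 = 1.5000

cross = -3, triangle area = 1.5000


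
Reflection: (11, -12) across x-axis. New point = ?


Reflection rule for x-axis: (x, -y)
(11, -12) -> (11, 12)

(11, 12)


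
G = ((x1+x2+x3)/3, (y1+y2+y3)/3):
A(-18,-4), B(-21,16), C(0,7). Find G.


Gx = (-18- 21+0)/3 = -39/3 = -13.0000
Gy = (-4+16+7)/3 = 19/3 = 6.3333

G = (-13.0000, 6.3333)


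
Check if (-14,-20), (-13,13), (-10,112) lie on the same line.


-14*(13-112) - 13*(112+ 20) - 10*(-20-13)
= 1386 - 1716 + 330 = 0

Yes, collinear (determinant = 0)


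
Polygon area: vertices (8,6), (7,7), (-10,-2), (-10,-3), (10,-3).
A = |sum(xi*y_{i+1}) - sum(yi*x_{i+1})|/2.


sum(xi*y_{i+1}) = 8*7 + 7*(-2) - 10*(-3) - 10*(-3) + 10*6 = 162
sum(yi*x_{i+1}) = 6*7 + 7*(-10) - 2*(-10) - 3*10 - 3*8 = -62
Area = |162 + 62|/2 = 224/2 = 112.0000

112.0000 sq units


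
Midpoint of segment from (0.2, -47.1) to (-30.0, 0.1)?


Mx = (0.2 - 30.0)/2 = -29.8/2 = -14.9000
My = (-47.1 + 0.1)/2 = -47.0/2 = -23.5000

(-14.9000, -23.5000)


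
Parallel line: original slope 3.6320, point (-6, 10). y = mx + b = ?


Parallel lines have equal slopes.
m2 = 3.6320
b2 = 10 - 3.6320*(-6) = 31.7920

y = 3.6320x + 31.7920


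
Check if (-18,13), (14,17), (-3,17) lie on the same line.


-18*(17-17) + 14*(17-13) - 3*(13-17)
= 0 + 56 + 12 = 68

No, not collinear (determinant = 68)


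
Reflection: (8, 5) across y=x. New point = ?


Reflection rule for y=x: (y, x)
(8, 5) -> (5, 8)

(5, 8)


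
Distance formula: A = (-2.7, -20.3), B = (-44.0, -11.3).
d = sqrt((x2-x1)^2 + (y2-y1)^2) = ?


dx = -44.0 + 2.7 = -41.3
dy = -11.3 + 20.3 = 9.0
d = sqrt(1705.69 + 81.0) = sqrt(1786.69) = 42.2693

42.2693


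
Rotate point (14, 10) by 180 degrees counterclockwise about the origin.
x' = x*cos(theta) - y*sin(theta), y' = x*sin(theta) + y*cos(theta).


cos(180) = -1, sin(180) = 0
x' = 14*(-1) - 10*0 = -14
y' = 14*0 + 10*(-1) = -10

(-14, -10)


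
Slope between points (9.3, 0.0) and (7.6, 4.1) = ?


dy = 4.1 - 0.0 = 4.1
dx = 7.6 - 9.3 = -1.7
m = 4.1/(-1.7) = -2.4118

m = -2.4118


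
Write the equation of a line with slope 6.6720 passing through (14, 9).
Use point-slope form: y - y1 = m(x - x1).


y - 9 = 6.6720(x - 14)
y = 6.6720x + 9 - 6.6720*14
y = 6.6720x - 84.4080

y = 6.6720x - 84.4080


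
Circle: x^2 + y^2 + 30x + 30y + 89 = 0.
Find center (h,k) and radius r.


h = -D/2 = -30/2 = -15
k = -E/2 = -30/2 = -15
r^2 = h^2 + k^2 - F = 225 + 225 - 89 = 361
r = 19

Center (-15, -15), radius = 19


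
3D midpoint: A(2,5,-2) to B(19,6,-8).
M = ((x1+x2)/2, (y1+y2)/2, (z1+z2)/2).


Mx = (2+19)/2 = 10.5000
My = (5+6)/2 = 5.5000
Mz = (-2- 8)/2 = -5.0000

M = (10.5000, 5.5000, -5.0000)


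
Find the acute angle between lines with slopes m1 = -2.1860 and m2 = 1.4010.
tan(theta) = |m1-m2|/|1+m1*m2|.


m1-m2 = -3.587
1+m1*m2 = -2.062586
tan(theta) = |-3.587/(-2.062586)| = 1.739079
theta = arctan(|-3.587/(-2.062586)|) = 60.1004 degrees (acute angle)

60.1004 degrees


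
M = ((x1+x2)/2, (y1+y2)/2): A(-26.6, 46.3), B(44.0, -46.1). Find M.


Mx = (-26.6 + 44.0)/2 = 17.4/2 = 8.7000
My = (46.3 - 46.1)/2 = 0.2/2 = 0.1000

(8.7000, 0.1000)


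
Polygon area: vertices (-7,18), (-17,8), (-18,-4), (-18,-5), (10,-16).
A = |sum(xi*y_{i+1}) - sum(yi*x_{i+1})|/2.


sum(xi*y_{i+1}) = -7*8 - 17*(-4) - 18*(-5) - 18*(-16) + 10*18 = 570
sum(yi*x_{i+1}) = 18*(-17) + 8*(-18) - 4*(-18) - 5*10 - 16*(-7) = -316
Area = |570 + 316|/2 = 886/2 = 443.0000

443.0000 sq units


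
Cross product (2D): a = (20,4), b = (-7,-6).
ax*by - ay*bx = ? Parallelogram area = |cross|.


cross = 20*(-6) - 4*(-7) = -120 + 28 = -92
Parallelogram area = |-92| = 92

cross = -92, parallelogram area = 92


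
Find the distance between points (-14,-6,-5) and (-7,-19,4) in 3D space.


dx=7, dy=-13, dz=9
d = sqrt(49+169+81) = sqrt(299) = 17.2916

17.2916


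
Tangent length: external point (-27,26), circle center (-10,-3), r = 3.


d = sqrt((-27+ 10)^2 + (26+ 3)^2) = sqrt(289+841) = 33.6155
L = sqrt(1130.0000 - 9) = sqrt(1121.0000) = 33.4813

33.4813


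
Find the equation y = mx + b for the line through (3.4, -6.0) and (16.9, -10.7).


m = (-4.7)/(13.5) = -0.3481
b = y1 - m*x1 = -6.0 - (-4.7*3.4)/(13.5) = -6.0 + 1.1837 = -4.8163

y = -0.3481x - 4.8163


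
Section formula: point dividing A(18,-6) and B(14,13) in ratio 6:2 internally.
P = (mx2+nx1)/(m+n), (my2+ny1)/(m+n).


Px = (6*14 + 2*18)/8 = 120/8 = 15.0000
Py = (6*13 + 2*(-6))/8 = 66/8 = 8.2500

P = (15.0000, 8.2500)


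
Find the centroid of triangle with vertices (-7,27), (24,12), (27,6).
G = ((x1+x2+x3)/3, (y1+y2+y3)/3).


Gx = (-7+24+27)/3 = 44/3 = 14.6667
Gy = (27+12+6)/3 = 45/3 = 15.0000

G = (14.6667, 15.0000)


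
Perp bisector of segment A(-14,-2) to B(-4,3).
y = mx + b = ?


Midpoint = (-9, 0.5)
Slope of AB = dy/dx = 5/10 = 0.5000
Perp slope = -dx/dy = -10/5 = -2.0000
b = My - (perp slope)*Mx = 0.5 + (10*(-9))/5 = 0.5 - 18.0000 = -17.5000

y = -2.0000x - 17.5000


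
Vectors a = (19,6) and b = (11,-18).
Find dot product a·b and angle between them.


a·b = 19*11 + 6*(-18) = 209 - 108 = 101
|a| = sqrt(361+36) = 19.9249
|b| = sqrt(121+324) = 21.0950
cos(theta) = 101/(sqrt(397)*sqrt(445)) = 101/sqrt(176665) = 0.240296
theta = arccos(101/sqrt(176665)) = 76.0960 degrees

a·b = 101, theta = 76.0960 deg


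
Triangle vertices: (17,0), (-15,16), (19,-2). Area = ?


17*(16+ 2) = 306
-15*(-2-0) = 30
19*(0-16) = -304
sum = 32
Area = |32|/2 = 16.0000

16.0000 sq units


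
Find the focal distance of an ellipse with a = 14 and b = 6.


c^2 = 14^2 - 6^2 = 196 - 36 = 160
c = sqrt(160) = 12.6491

c = 12.6491


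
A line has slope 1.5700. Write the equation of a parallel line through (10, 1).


Parallel lines have equal slopes.
m2 = 1.5700
b2 = 1 - 1.5700*10 = -14.7000

y = 1.5700x - 14.7000


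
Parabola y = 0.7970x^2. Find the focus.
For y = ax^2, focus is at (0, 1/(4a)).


a = 0.7970
4a = 3.1880
focus = (0, 1/3.1880) = (0, 0.3137)

Focus = (0, 0.3137)


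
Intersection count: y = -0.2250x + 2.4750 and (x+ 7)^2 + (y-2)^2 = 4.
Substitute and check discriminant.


Substitute y = -0.2250x + 2.4750: (x+ 7)^2 + (-0.2250x+2.4750-2)^2 = 4
Expand to Ax^2 + Bx + C = 0, where b-k = 0.475
A = 1+m^2 = 1.050625
B = 2(m(b-k) - h) = 2(-0.2250*0.475 + 7) = 13.78625
C = h^2 + (b-k)^2 - r^2 = 49 + 0.225625 - 4 = 45.225625
disc = B^2-4AC = 190.0607 - 190.0607 = 0
disc = 0

1 intersection point (tangent)


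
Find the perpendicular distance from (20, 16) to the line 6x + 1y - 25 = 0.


|6*20 + 1*16 - 25| = |111| = 111
sqrt(36 + 1) = sqrt(37) = 6.0828
d = 111/sqrt(37) = 18.2483

18.2483


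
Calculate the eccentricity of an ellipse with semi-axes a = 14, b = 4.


c = sqrt(196-16) = sqrt(180) = 13.4164
e = c/a = sqrt(180)/14 = 0.9583

e = 0.9583


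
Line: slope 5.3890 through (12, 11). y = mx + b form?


y - 11 = 5.3890(x - 12)
y = 5.3890x + 11 - 5.3890*12
y = 5.3890x - 53.6680

y = 5.3890x - 53.6680


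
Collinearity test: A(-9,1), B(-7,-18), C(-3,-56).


-9*(-18+ 56) - 7*(-56-1) - 3*(1+ 18)
= -342 + 399 - 57 = 0

Yes, collinear (determinant = 0)


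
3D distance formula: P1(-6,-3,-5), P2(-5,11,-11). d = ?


dx=1, dy=14, dz=-6
d = sqrt(1+196+36) = sqrt(233) = 15.2643

15.2643


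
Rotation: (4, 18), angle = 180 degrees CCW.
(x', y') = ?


cos(180) = -1, sin(180) = 0
x' = 4*(-1) - 18*0 = -4
y' = 4*0 + 18*(-1) = -18

(-4, -18)


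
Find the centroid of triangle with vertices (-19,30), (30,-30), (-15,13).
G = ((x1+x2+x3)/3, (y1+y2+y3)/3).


Gx = (-19+30- 15)/3 = -4/3 = -1.3333
Gy = (30- 30+13)/3 = 13/3 = 4.3333

G = (-1.3333, 4.3333)


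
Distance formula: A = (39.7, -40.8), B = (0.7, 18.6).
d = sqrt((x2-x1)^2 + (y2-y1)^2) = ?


dx = 0.7 - 39.7 = -39.0
dy = 18.6 + 40.8 = 59.4
d = sqrt(1521.0 + 3528.36) = sqrt(5049.36) = 71.0588

71.0588


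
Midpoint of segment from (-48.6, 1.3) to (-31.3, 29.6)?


Mx = (-48.6 - 31.3)/2 = -79.9/2 = -39.9500
My = (1.3 + 29.6)/2 = 30.9/2 = 15.4500

(-39.9500, 15.4500)


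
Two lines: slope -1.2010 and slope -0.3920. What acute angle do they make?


m1-m2 = -0.809
1+m1*m2 = 1.470792
tan(theta) = |-0.809/1.470792| = 0.550044
theta = arctan(|-0.809/1.470792|) = 28.8127 degrees (acute angle)

28.8127 degrees


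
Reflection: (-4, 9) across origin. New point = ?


Reflection rule for origin: (-x, -y)
(-4, 9) -> (4, -9)

(4, -9)


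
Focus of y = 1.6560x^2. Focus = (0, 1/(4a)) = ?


a = 1.6560
4a = 6.6240
focus = (0, 1/6.6240) = (0, 0.1510)

Focus = (0, 0.1510)


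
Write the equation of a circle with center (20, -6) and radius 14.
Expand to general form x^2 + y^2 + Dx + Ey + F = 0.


(x-20)^2 + (y+ 6)^2 = 14^2
D = -2h = -40, E = -2k = 12
F = h^2+k^2-r^2 = 400+36-196 = 240

x^2 + y^2 - 40x + 12y + 240 = 0


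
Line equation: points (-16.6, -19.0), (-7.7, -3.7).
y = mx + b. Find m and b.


m = (15.3)/(8.9) = 1.7191
b = y1 - m*x1 = -19.0 - (15.3*(-16.6))/(8.9) = -19.0 + 28.5371 = 9.5371

y = 1.7191x + 9.5371


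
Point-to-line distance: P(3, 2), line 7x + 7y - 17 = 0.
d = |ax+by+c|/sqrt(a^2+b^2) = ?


|7*3 + 7*2 - 17| = |18| = 18
sqrt(49 + 49) = sqrt(98) = 9.8995
d = 18/sqrt(98) = 1.8183

1.8183


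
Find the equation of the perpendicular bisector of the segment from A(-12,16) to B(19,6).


Midpoint = (3.5, 11)
Slope of AB = dy/dx = -10/31 = -0.3226
Perp slope = -dx/dy = 31/10 = 3.1000
b = My - (perp slope)*Mx = 11 + (31*3.5)/(-10) = 11 - 10.8500 = 0.1500

y = 3.1000x + 0.1500


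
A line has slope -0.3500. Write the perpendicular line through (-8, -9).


Perpendicular slope = -1/m1 = -1/(-0.3500) = 2.8571
b2 = y0 - m2*x0 = -9 - 8/(-0.3500) = -9 + 22.8571 = 13.8571

y = 2.8571x + 13.8571


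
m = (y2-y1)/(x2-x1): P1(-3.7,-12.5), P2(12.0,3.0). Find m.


dy = 3.0 + 12.5 = 15.5
dx = 12.0 + 3.7 = 15.7
m = 15.5/15.7 = 0.9873

m = 0.9873


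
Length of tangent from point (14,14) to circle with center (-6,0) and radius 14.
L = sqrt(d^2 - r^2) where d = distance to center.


d = sqrt((14+ 6)^2 + (14-0)^2) = sqrt(400+196) = 24.4131
L = sqrt(596.0000 - 196) = sqrt(400.0000) = 20.0000

20.0000


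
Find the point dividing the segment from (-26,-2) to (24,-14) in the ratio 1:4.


Px = (1*24 + 4*(-26))/5 = -80/5 = -16.0000
Py = (1*(-14) + 4*(-2))/5 = -22/5 = -4.4000

P = (-16.0000, -4.4000)


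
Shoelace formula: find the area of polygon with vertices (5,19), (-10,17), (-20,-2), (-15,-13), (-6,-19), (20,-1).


sum(xi*y_{i+1}) = 5*17 - 10*(-2) - 20*(-13) - 15*(-19) - 6*(-1) + 20*19 = 1036
sum(yi*x_{i+1}) = 19*(-10) + 17*(-20) - 2*(-15) - 13*(-6) - 19*20 - 1*5 = -807
Area = |1036 + 807|/2 = 1843/2 = 921.5000

921.5000 sq units


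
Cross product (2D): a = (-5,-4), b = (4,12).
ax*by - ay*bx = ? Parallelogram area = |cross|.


cross = -5*12 + 4*4 = -60 + 16 = -44
Parallelogram area = |-44| = 44

cross = -44, parallelogram area = 44


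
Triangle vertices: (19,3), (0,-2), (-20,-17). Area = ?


19*(-2+ 17) = 285
0*(-17-3) = 0
-20*(3+ 2) = -100
sum = 185
Area = |185|/2 = 92.5000

92.5000 sq units


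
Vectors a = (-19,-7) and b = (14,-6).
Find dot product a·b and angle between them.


a·b = -19*14 - 7*(-6) = -266 + 42 = -224
|a| = sqrt(361+49) = 20.2485
|b| = sqrt(196+36) = 15.2315
cos(theta) = -224/(sqrt(410)*sqrt(232)) = -224/sqrt(95120) = -0.726293
theta = arccos(-224/sqrt(95120)) = 136.5766 degrees

a·b = -224, theta = 136.5766 deg


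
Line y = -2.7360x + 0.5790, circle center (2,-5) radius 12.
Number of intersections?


Substitute y = -2.7360x + 0.5790: (x-2)^2 + (-2.7360x+0.5790+ 5)^2 = 144
Expand to Ax^2 + Bx + C = 0, where b-k = 5.579
A = 1+m^2 = 8.485696
B = 2(m(b-k) - h) = 2(-2.7360*5.579 - 2) = -34.528288
C = h^2 + (b-k)^2 - r^2 = 4 + 31.125241 - 144 = -108.874759
disc = B^2-4AC = 1192.2027 + 3695.5124 = 4887.7151
disc > 0

2 intersection points


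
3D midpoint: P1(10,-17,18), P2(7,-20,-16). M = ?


Mx = (10+7)/2 = 8.5000
My = (-17- 20)/2 = -18.5000
Mz = (18- 16)/2 = 1.0000

M = (8.5000, -18.5000, 1.0000)


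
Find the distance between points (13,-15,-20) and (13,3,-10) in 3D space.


dx=0, dy=18, dz=10
d = sqrt(0+324+100) = sqrt(424) = 20.5913

20.5913


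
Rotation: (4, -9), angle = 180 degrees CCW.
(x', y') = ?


cos(180) = -1, sin(180) = 0
x' = 4*(-1) + 9*0 = -4
y' = 4*0 - 9*(-1) = 9

(-4, 9)


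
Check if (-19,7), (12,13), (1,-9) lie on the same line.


-19*(13+ 9) + 12*(-9-7) + 1*(7-13)
= -418 - 192 - 6 = -616

No, not collinear (determinant = -616)


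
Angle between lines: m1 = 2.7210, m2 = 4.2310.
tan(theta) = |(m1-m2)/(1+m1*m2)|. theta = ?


m1-m2 = -1.51
1+m1*m2 = 12.512551
tan(theta) = |-1.51/12.512551| = 0.120679
theta = arctan(|-1.51/12.512551|) = 6.8811 degrees (acute angle)

6.8811 degrees


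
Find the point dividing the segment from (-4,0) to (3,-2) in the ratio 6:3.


Px = (6*3 + 3*(-4))/9 = 6/9 = 0.6667
Py = (6*(-2) + 3*0)/9 = -12/9 = -1.3333

P = (0.6667, -1.3333)


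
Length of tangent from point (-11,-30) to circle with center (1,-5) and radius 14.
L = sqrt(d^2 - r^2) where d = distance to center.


d = sqrt((-11-1)^2 + (-30+ 5)^2) = sqrt(144+625) = 27.7308
L = sqrt(769.0000 - 196) = sqrt(573.0000) = 23.9374

23.9374


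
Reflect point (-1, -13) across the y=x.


Reflection rule for y=x: (y, x)
(-1, -13) -> (-13, -1)

(-13, -1)


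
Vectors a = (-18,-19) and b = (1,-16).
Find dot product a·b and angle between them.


a·b = -18*1 - 19*(-16) = -18 + 304 = 286
|a| = sqrt(324+361) = 26.1725
|b| = sqrt(1+256) = 16.0312
cos(theta) = 286/(sqrt(685)*sqrt(257)) = 286/sqrt(176045) = 0.681639
theta = arccos(286/sqrt(176045)) = 47.0282 degrees

a·b = 286, theta = 47.0282 deg


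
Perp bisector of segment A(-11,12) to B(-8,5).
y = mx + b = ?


Midpoint = (-9.5, 8.5)
Slope of AB = dy/dx = -7/3 = -2.3333
Perp slope = -dx/dy = 3/7 = 0.4286
b = My - (perp slope)*Mx = 8.5 + (3*(-9.5))/(-7) = 8.5 + 4.0714 = 12.5714

y = 0.4286x + 12.5714


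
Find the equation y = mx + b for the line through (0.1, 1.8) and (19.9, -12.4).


m = (-14.2)/(19.8) = -0.7172
b = y1 - m*x1 = 1.8 - (-14.2*0.1)/(19.8) = 1.8 + 0.0717 = 1.8717

y = -0.7172x + 1.8717


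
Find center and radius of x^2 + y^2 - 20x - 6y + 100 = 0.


h = -D/2 = 20/2 = 10
k = -E/2 = 6/2 = 3
r^2 = h^2 + k^2 - F = 100 + 9 - 100 = 9
r = 3

Center (10, 3), radius = 3


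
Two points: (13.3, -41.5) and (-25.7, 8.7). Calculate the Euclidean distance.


dx = -25.7 - 13.3 = -39.0
dy = 8.7 + 41.5 = 50.2
d = sqrt(1521.0 + 2520.04) = sqrt(4041.04) = 63.5692

63.5692


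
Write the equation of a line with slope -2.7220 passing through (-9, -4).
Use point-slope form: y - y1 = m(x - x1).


y + 4 = -2.7220(x + 9)
y = -2.7220x - 4 + 2.7220*(-9)
y = -2.7220x - 28.4980

y = -2.7220x - 28.4980


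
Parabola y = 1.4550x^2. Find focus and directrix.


a = 1.4550
1/(4a) = 0.1718
Focus = (0, 0.1718)
Directrix: y = -0.1718

Focus = (0, 0.1718), Directrix: y = -0.1718


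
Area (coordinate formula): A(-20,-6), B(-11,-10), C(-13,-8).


-20*(-10+ 8) = 40
-11*(-8+ 6) = 22
-13*(-6+ 10) = -52
sum = 10
Area = |10|/2 = 5.0000

5.0000 sq units


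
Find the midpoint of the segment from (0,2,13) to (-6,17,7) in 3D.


Mx = (0- 6)/2 = -3.0000
My = (2+17)/2 = 9.5000
Mz = (13+7)/2 = 10.0000

M = (-3.0000, 9.5000, 10.0000)


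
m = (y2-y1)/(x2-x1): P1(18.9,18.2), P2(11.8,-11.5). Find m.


dy = -11.5 - 18.2 = -29.7
dx = 11.8 - 18.9 = -7.1
m = -29.7/(-7.1) = 4.1831

m = 4.1831


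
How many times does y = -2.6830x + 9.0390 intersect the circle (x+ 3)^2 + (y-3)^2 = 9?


Substitute y = -2.6830x + 9.0390: (x+ 3)^2 + (-2.6830x+9.0390-3)^2 = 9
Expand to Ax^2 + Bx + C = 0, where b-k = 6.039
A = 1+m^2 = 8.198489
B = 2(m(b-k) - h) = 2(-2.6830*6.039 + 3) = -26.405274
C = h^2 + (b-k)^2 - r^2 = 9 + 36.469521 - 9 = 36.469521
disc = B^2-4AC = 697.2385 - 1195.9799 = -498.7414
disc < 0

0 intersection points


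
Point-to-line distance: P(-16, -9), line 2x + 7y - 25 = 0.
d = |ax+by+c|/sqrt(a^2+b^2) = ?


|2*(-16) + 7*(-9) - 25| = |-120| = 120
sqrt(4 + 49) = sqrt(53) = 7.2801
d = 120/sqrt(53) = 16.4833

16.4833


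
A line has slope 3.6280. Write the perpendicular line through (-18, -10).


Perpendicular slope = -1/m1 = -1/3.6280 = -0.2756
b2 = y0 - m2*x0 = -10 - 18/3.6280 = -10 - 4.9614 = -14.9614

y = -0.2756x - 14.9614


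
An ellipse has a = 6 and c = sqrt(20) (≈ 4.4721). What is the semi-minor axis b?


b^2 = 6^2 - (sqrt(20))^2 = 36 - 20 = 16
b = sqrt(16) = 4

b = 4


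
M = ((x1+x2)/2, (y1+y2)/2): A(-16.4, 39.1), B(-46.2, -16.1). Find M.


Mx = (-16.4 - 46.2)/2 = -62.6/2 = -31.3000
My = (39.1 - 16.1)/2 = 23.0/2 = 11.5000

(-31.3000, 11.5000)


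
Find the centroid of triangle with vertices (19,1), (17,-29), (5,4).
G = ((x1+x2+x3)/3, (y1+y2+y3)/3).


Gx = (19+17+5)/3 = 41/3 = 13.6667
Gy = (1- 29+4)/3 = -24/3 = -8.0000

G = (13.6667, -8.0000)


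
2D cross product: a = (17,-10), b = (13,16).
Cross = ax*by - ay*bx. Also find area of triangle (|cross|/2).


cross = 17*16 + 10*13 = 272 + 130 = 402
Triangle area = |402|/2 = 402/2 = 201.0000

cross = 402, triangle area = 201.0000


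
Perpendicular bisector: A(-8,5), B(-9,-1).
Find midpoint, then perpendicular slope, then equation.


Midpoint = (-8.5, 2)
Slope of AB = dy/dx = -6/(-1) = 6.0000
Perp slope = -dx/dy = -1/6 = -0.1667
b = My - (perp slope)*Mx = 2 + (-1*(-8.5))/(-6) = 2 - 1.4167 = 0.5833

y = -0.1667x + 0.5833


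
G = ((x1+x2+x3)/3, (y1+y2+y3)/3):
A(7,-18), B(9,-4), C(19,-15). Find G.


Gx = (7+9+19)/3 = 35/3 = 11.6667
Gy = (-18- 4- 15)/3 = -37/3 = -12.3333

G = (11.6667, -12.3333)


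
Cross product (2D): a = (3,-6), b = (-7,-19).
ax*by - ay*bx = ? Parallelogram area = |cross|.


cross = 3*(-19) + 6*(-7) = -57 - 42 = -99
Parallelogram area = |-99| = 99

cross = -99, parallelogram area = 99


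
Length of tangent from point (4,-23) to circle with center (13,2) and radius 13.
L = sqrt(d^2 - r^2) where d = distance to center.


d = sqrt((4-13)^2 + (-23-2)^2) = sqrt(81+625) = 26.5707
L = sqrt(706.0000 - 169) = sqrt(537.0000) = 23.1733

23.1733


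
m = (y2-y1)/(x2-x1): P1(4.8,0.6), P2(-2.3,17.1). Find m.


dy = 17.1 - 0.6 = 16.5
dx = -2.3 - 4.8 = -7.1
m = 16.5/(-7.1) = -2.3239

m = -2.3239


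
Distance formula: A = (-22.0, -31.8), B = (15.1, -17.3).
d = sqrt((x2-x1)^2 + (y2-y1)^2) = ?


dx = 15.1 + 22.0 = 37.1
dy = -17.3 + 31.8 = 14.5
d = sqrt(1376.41 + 210.25) = sqrt(1586.66) = 39.8329

39.8329


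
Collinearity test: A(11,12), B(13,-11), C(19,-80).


11*(-11+ 80) + 13*(-80-12) + 19*(12+ 11)
= 759 - 1196 + 437 = 0

Yes, collinear (determinant = 0)


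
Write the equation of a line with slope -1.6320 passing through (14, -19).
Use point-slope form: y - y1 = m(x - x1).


y + 19 = -1.6320(x - 14)
y = -1.6320x - 19 + 1.6320*14
y = -1.6320x + 3.8480

y = -1.6320x + 3.8480


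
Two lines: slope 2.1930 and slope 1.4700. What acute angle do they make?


m1-m2 = 0.723
1+m1*m2 = 4.22371
tan(theta) = |0.723/4.22371| = 0.171177
theta = arctan(|0.723/4.22371|) = 9.7135 degrees (acute angle)

9.7135 degrees


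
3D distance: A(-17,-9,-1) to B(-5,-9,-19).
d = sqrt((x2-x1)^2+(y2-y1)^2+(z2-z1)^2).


dx=12, dy=0, dz=-18
d = sqrt(144+0+324) = sqrt(468) = 21.6333

21.6333


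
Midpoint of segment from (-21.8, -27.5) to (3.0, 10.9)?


Mx = (-21.8 + 3.0)/2 = -18.8/2 = -9.4000
My = (-27.5 + 10.9)/2 = -16.6/2 = -8.3000

(-9.4000, -8.3000)


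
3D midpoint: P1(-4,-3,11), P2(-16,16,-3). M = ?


Mx = (-4- 16)/2 = -10.0000
My = (-3+16)/2 = 6.5000
Mz = (11- 3)/2 = 4.0000

M = (-10.0000, 6.5000, 4.0000)


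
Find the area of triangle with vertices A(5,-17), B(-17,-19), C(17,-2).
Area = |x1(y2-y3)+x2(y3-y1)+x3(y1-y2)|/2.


5*(-19+ 2) = -85
-17*(-2+ 17) = -255
17*(-17+ 19) = 34
sum = -306
Area = |-306|/2 = 153.0000

153.0000 sq units


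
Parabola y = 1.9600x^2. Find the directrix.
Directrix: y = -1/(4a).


a = 1.9600
1/(4a) = 0.1276
directrix: y = -0.1276 = -0.1276

y = -0.1276
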